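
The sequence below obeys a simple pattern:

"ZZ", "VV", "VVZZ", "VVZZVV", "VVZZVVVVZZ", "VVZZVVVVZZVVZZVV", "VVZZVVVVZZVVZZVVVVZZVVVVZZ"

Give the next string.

VVZZVVVVZZVVZZVVVVZZVVVVZZVVZZVVVVZZVVZZVV

From term 3 onward, concatenate the last term with the second-to-last: VV·ZZ = VVZZ, VVZZ·VV = VVZZVV, …
Continuing: VVZZVVVVZZVVZZVVVVZZVVVVZZ · VVZZVVVVZZVVZZVV gives term 8.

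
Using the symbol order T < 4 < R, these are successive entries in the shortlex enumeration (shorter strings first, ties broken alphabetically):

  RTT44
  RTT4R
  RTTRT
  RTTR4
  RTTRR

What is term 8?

RT4TR

Continuing the enumeration 3 steps past RTTRR: RTTRR → RT4TT → RT4T4 → (answer).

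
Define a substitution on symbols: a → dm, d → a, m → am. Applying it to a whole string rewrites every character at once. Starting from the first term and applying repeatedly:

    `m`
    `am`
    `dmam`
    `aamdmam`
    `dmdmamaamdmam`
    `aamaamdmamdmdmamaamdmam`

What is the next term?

Rewriting the 23 symbols of aamaamdmamdmdmamaamdmam one by one yields dm dm am dm dm am a am dm am a am a am dm am dm dm am a am dm am; concatenated:

dmdmamdmdmamaamdmamaamaamdmamdmdmamaamdmam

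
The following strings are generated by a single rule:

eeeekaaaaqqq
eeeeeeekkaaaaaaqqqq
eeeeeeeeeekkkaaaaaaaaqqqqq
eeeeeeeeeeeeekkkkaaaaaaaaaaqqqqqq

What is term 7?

Term n consists of 3n+1 e's, followed by n k's, followed by 2n+2 a's, followed by n+2 q's (n = 1, 2, …).
For term 7, n = 7, so the run lengths are 22, 7, 16, 9.

eeeeeeeeeeeeeeeeeeeeeekkkkkkkaaaaaaaaaaaaaaaaqqqqqqqqq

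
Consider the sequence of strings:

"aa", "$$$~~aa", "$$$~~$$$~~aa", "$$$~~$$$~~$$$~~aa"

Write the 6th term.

$$$~~$$$~~$$$~~$$$~~$$$~~aa

Every step adds $$$~~ at the front: s(k+1) = $$$~~·s(k).
From $$$~~$$$~~$$$~~aa, 2 further steps: $$$~~$$$~~$$$~~aa → $$$~~$$$~~$$$~~$$$~~aa → (answer).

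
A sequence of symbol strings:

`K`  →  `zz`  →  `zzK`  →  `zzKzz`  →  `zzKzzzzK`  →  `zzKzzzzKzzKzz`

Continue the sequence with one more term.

zzKzzzzKzzKzzzzKzzzzK

Each term (from the third on) is the previous term followed by the one before it: term 3 = zz·K = zzK.
The next term joins zzKzzzzKzzKzz and zzKzzzzK.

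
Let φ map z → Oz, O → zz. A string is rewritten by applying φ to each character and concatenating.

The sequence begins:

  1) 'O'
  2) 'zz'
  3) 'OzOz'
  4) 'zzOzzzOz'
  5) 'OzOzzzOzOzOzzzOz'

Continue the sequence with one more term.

zzOzzzOzOzOzzzOzzzOzzzOzOzOzzzOz

Replace each of the 16 characters of OzOzzzOzOzOzzzOz in place — zz Oz zz Oz Oz Oz zz Oz zz Oz zz Oz Oz Oz zz Oz — and concatenate.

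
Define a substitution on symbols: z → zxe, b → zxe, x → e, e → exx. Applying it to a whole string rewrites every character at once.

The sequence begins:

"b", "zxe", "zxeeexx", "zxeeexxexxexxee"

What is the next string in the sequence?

zxeeexxexxexxeeexxeeexxeeexxexx

Replace each of the 15 characters of zxeeexxexxexxee in place — zxe e exx exx exx e e exx e e exx e e exx exx — and concatenate.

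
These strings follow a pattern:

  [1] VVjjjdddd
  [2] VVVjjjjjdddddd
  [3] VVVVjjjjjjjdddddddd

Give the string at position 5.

VVVVVVjjjjjjjjjjjdddddddddddd

Term n consists of n V's, followed by 2n-1 j's, followed by 2n d's, where the shown terms are n = 2, 3, 4.
Setting n = 6 gives 6, 11, 12 characters in each block.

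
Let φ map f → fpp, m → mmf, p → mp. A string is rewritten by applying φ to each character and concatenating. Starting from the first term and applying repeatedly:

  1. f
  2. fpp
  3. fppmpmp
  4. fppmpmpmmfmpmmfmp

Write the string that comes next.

fppmpmpmmfmpmmfmpmmfmmffppmmfmpmmfmmffppmmfmp

Applying the rule to each of the 17 symbols of fppmpmpmmfmpmmfmp gives the pieces fpp mp mp mmf mp mmf mp mmf mmf fpp mmf mp mmf mmf fpp mmf mp, which concatenate to the answer.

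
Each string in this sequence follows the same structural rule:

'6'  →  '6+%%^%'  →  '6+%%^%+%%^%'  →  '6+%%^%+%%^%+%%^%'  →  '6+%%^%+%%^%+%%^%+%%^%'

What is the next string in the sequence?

The strings grow by a fixed suffix +%%^% each time.
Applying this once more to 6+%%^%+%%^%+%%^%+%%^%:

6+%%^%+%%^%+%%^%+%%^%+%%^%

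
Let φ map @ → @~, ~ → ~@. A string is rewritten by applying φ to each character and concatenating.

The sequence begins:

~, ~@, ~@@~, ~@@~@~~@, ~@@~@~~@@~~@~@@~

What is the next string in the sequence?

~@@~@~~@@~~@~@@~@~~@~@@~~@@~@~~@

Applying the rule to each of the 16 symbols of ~@@~@~~@@~~@~@@~ gives the pieces ~@ @~ @~ ~@ @~ ~@ ~@ @~ @~ ~@ ~@ @~ ~@ @~ @~ ~@, which concatenate to the answer.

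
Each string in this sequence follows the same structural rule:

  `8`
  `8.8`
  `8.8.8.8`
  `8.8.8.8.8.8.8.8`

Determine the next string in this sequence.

s(k+1) = s(k)·.·s(k) — each term doubles the last with '.' between the halves.
So the next term is two copies of 8.8.8.8.8.8.8.8 with '.' between the halves.

8.8.8.8.8.8.8.8.8.8.8.8.8.8.8.8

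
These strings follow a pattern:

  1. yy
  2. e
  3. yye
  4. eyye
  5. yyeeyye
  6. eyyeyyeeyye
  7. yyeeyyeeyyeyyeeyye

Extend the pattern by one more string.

eyyeyyeeyyeyyeeyyeeyyeyyeeyye

From term 3 onward, concatenate the second-to-last term with the last: yy·e = yye, e·yye = eyye, …
The next term joins eyyeyyeeyye and yyeeyyeeyyeyyeeyye.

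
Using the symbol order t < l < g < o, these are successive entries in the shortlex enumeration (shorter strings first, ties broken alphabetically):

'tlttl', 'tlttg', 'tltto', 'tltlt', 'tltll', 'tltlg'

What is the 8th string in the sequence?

tltgt

Stepping forward 2 times from tltlg: tltlg → tltlo, then the target.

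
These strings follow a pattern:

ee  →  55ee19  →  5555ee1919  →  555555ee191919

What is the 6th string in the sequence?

5555555555ee1919191919

s(k+1) = 55·s(k)·19, so each term gains 55 as a prefix and 19 as a suffix.
From 555555ee191919, 2 further steps: 555555ee191919 → 55555555ee19191919 → (answer).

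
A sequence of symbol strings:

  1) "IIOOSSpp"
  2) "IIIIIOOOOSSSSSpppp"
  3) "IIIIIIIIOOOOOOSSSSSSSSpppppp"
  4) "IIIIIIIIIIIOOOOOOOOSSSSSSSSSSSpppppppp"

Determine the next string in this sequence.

Term n consists of 3n-1 I's, followed by 2n O's, followed by 3n-1 S's, followed by 2n p's (n = 1, 2, …).
At n = 5 the blocks have lengths 14, 10, 14, 10.

IIIIIIIIIIIIIIOOOOOOOOOOSSSSSSSSSSSSSSpppppppppp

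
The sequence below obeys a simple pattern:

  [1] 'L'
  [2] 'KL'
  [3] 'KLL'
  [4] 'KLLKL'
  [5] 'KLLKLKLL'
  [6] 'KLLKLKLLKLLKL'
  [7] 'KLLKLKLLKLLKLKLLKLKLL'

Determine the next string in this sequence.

From term 3 onward, concatenate the last term with the second-to-last: KL·L = KLL, KLL·KL = KLLKL, …
Continuing: KLLKLKLLKLLKLKLLKLKLL · KLLKLKLLKLLKL gives term 8.

KLLKLKLLKLLKLKLLKLKLLKLLKLKLLKLLKL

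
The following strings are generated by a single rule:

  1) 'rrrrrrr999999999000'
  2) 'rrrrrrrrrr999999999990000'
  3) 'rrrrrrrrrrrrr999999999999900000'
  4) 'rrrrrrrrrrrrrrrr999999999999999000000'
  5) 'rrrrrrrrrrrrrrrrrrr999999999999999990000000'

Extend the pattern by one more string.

rrrrrrrrrrrrrrrrrrrrrr999999999999999999900000000

Term n consists of 3n-2 r's, followed by 2n+3 9's, followed by n 0's, where the shown terms are n = 3, 4, 5, 6, 7.
At n = 8 the blocks have lengths 22, 19, 8.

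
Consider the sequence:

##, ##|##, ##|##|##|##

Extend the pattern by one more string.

Every step duplicates the string with '|' between the halves.
Doubling ##|##|##|## with '|' between the halves:

##|##|##|##|##|##|##|##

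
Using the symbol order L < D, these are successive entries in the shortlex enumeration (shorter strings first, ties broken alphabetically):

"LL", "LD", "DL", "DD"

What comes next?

DD is the last string of length 2, so the next is the first of length 3: L repeated 3 times.

LLL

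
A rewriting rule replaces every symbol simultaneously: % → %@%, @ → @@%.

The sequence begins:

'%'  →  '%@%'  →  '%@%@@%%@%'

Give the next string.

Rewriting each symbol of %@%@@%%@%: %→%@%, @→@@%, %→%@%, @→@@%, @→@@%, %→%@%, %→%@%, @→@@%, %→%@%, which concatenates to %@% @@% %@% @@% @@% %@% %@% @@% %@%.

%@%@@%%@%@@%@@%%@%%@%@@%%@%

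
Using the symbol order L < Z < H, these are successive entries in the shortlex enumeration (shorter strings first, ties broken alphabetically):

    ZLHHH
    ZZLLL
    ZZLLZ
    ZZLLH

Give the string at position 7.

ZZLZH

Continuing the enumeration 3 steps past ZZLLH: ZZLLH → ZZLZL → ZZLZZ → (answer).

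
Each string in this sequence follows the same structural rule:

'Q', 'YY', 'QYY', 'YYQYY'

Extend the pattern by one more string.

QYYYYQYY

Each term (from the third on) is the two preceding terms concatenated in order: term 3 = Q·YY = QYY.
So term 5 is QYY·YYQYY.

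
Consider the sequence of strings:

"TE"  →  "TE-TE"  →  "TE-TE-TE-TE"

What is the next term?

s(k+1) = s(k)·-·s(k) — each term doubles the last with '-' between the halves.
Doubling TE-TE-TE-TE with '-' between the halves:

TE-TE-TE-TE-TE-TE-TE-TE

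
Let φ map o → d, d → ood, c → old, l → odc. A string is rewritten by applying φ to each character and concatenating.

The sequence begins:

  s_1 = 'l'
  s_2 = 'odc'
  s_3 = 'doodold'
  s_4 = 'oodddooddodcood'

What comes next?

ddoodoodoodddoodooddoodoldddood

Applying the rule to each of the 15 symbols of oodddooddodcood gives the pieces d d ood ood ood d d ood ood d ood old d d ood, which concatenate to the answer.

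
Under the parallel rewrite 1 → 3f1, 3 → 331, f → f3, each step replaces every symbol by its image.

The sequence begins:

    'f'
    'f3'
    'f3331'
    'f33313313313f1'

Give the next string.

Applying the rule to each of the 14 symbols of f33313313313f1 gives the pieces f3 331 331 331 3f1 331 331 3f1 331 331 3f1 331 f3 3f1, which concatenate to the answer.

f33313313313f13313313f13313313f1331f33f1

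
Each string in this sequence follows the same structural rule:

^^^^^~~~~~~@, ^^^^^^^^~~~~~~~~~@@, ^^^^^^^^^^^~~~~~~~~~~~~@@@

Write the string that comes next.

^^^^^^^^^^^^^^~~~~~~~~~~~~~~~@@@@

The n-th term is 3n+2 ^'s then 3n+3 ~'s then n @'s (n = 1, 2, …).
Setting n = 4 gives 14, 15, 4 characters in each block.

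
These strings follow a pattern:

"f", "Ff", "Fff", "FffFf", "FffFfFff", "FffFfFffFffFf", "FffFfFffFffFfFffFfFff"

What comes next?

FffFfFffFffFfFffFfFffFffFfFffFffFf

Each term (from the third on) is the previous term followed by the one before it: term 3 = Ff·f = Fff.
So term 8 is FffFfFffFffFfFffFfFff·FffFfFffFffFf.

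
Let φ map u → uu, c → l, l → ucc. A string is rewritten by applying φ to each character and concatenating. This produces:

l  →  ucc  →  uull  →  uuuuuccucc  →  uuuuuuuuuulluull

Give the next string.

Replace each of the 16 characters of uuuuuuuuuulluull in place — uu uu uu uu uu uu uu uu uu uu ucc ucc uu uu ucc ucc — and concatenate.

uuuuuuuuuuuuuuuuuuuuuccuccuuuuuccucc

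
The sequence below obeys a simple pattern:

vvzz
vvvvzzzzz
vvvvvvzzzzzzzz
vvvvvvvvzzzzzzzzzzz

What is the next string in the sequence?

Term n consists of 2n v's, followed by 3n-1 z's (n = 1, 2, …).
Setting n = 5 gives 10, 14 characters in each block.

vvvvvvvvvvzzzzzzzzzzzzzz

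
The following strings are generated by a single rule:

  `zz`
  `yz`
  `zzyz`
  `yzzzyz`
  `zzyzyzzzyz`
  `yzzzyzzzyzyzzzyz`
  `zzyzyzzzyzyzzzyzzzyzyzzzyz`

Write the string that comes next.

This is a Fibonacci-style word recurrence s(k) = s(k−2)·s(k−1): e.g. zz·yz = zzyz.
Continuing: yzzzyzzzyzyzzzyz · zzyzyzzzyzyzzzyzzzyzyzzzyz gives term 8.

yzzzyzzzyzyzzzyzzzyzyzzzyzyzzzyzzzyzyzzzyz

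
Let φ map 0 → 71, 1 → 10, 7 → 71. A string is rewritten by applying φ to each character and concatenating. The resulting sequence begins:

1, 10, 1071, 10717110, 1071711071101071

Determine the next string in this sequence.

Rewriting the 16 symbols of 1071711071101071 one by one yields 10 71 71 10 71 10 10 71 71 10 10 71 10 71 71 10; concatenated:

10717110711010717110107110717110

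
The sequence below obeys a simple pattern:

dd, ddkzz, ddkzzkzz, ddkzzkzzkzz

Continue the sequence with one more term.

ddkzzkzzkzzkzz

Each term is the previous one with kzz appended.
One more step from ddkzzkzzkzz gives the answer.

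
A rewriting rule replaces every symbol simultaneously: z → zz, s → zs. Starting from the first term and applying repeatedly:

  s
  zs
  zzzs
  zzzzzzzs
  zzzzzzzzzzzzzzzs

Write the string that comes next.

zzzzzzzzzzzzzzzzzzzzzzzzzzzzzzzs

φ(zzzzzzzzzzzzzzzs) expands symbol-by-symbol to zz zz zz zz zz zz zz zz zz zz zz zz zz zz zz zs; joining the 16 pieces gives the next term.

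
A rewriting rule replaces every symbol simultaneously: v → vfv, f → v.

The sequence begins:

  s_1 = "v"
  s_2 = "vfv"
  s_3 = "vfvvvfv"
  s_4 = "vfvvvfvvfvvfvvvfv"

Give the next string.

Rewriting the 17 symbols of vfvvvfvvfvvfvvvfv one by one yields vfv v vfv vfv vfv v vfv vfv v vfv vfv v vfv vfv vfv v vfv; concatenated:

vfvvvfvvfvvfvvvfvvfvvvfvvfvvvfvvfvvfvvvfv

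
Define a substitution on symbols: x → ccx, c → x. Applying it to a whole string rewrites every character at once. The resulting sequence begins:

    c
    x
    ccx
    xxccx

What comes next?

Rewriting each symbol of xxccx: x→ccx, x→ccx, c→x, c→x, x→ccx, which concatenates to ccx ccx x x ccx.

ccxccxxxccx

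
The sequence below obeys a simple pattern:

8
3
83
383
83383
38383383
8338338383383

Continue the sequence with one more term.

Each term (from the third on) is the two preceding terms concatenated in order: term 3 = 8·3 = 83.
The next term joins 38383383 and 8338338383383.

383833838338338383383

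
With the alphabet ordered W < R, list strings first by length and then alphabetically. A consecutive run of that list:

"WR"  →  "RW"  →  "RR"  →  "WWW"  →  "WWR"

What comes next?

WRW

Treat WWR as a base-2 numeral over the given alphabet and add one, carrying through any trailing R's.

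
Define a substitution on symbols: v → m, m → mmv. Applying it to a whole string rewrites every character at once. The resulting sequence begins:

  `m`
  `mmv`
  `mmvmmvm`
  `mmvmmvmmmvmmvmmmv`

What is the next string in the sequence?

φ(mmvmmvmmmvmmvmmmv) expands symbol-by-symbol to mmv mmv m mmv mmv m mmv mmv mmv m mmv mmv m mmv mmv mmv m; joining the 17 pieces gives the next term.

mmvmmvmmmvmmvmmmvmmvmmvmmmvmmvmmmvmmvmmvm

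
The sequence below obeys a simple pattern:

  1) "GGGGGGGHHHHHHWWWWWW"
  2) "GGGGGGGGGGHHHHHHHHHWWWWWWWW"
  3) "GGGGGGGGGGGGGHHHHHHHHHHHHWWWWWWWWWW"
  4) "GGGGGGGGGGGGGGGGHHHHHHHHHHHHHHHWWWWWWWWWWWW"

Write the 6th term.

GGGGGGGGGGGGGGGGGGGGGGHHHHHHHHHHHHHHHHHHHHHWWWWWWWWWWWWWWWW

Term n consists of 3n+1 G's, followed by 3n H's, followed by 2n+2 W's, where the shown terms are n = 2, 3, 4, 5.
For term 6, n = 7, so the run lengths are 22, 21, 16.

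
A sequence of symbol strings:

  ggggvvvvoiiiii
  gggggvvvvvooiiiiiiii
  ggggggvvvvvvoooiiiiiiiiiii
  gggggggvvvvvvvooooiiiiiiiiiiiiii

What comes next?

ggggggggvvvvvvvvoooooiiiiiiiiiiiiiiiii

Term n consists of n+3 g's, followed by n+3 v's, followed by n o's, followed by 3n+2 i's (n = 1, 2, …).
For the next term, n = 5, so the run lengths are 8, 8, 5, 17.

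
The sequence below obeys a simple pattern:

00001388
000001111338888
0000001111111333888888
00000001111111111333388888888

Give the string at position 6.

Term n consists of n+3 0's, followed by 3n-2 1's, followed by n 3's, followed by 2n 8's (n = 1, 2, …).
Setting n = 6 gives 9, 16, 6, 12 characters in each block.

0000000001111111111111111333333888888888888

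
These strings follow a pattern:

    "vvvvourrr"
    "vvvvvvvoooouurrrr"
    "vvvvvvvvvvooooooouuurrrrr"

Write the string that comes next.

Term n consists of 3n+1 v's, followed by 3n-2 o's, followed by n u's, followed by n+2 r's (n = 1, 2, …).
For the next term, n = 4, so the run lengths are 13, 10, 4, 6.

vvvvvvvvvvvvvoooooooooouuuurrrrrr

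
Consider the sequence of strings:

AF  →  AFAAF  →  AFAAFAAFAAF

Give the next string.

s(k+1) = s(k)·A·s(k) — each term doubles the last with 'A' between the halves.
One more doubling of AFAAFAAFAAF gives the answer.

AFAAFAAFAAFAAFAAFAAFAAF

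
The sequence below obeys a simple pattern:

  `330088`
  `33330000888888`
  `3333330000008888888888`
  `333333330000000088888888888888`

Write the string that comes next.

33333333330000000000888888888888888888

Each string has the form 3^{2n} 0^{2n} 8^{4n-2} (n = 1, 2, …).
Setting n = 5 gives 10, 10, 18 characters in each block.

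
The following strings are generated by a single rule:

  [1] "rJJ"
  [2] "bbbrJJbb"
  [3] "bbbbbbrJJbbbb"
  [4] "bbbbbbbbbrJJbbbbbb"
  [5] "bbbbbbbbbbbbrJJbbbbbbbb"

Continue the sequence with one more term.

bbbbbbbbbbbbbbbrJJbbbbbbbbbb

Each term wraps the previous one in bbb on the left and bb on the right.
One more step from bbbbbbbbbbbbrJJbbbbbbbb gives the answer.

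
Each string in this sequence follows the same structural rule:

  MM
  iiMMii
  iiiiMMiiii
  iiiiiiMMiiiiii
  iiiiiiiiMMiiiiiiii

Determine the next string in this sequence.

s(k+1) = ii·s(k)·ii, so each term gains ii as a prefix and ii as a suffix.
Applying this once more to iiiiiiiiMMiiiiiiii:

iiiiiiiiiiMMiiiiiiiiii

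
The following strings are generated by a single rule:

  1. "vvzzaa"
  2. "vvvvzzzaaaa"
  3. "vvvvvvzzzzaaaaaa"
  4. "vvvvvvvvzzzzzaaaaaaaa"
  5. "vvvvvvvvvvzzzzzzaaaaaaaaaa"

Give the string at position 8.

The n-th term is 2n v's then n+1 z's then 2n a's (n = 1, 2, …).
For term 8, n = 8, so the run lengths are 16, 9, 16.

vvvvvvvvvvvvvvvvzzzzzzzzzaaaaaaaaaaaaaaaa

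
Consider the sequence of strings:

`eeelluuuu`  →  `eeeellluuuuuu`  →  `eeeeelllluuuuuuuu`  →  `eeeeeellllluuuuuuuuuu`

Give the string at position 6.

eeeeeeeellllllluuuuuuuuuuuuuu

Each string has the form e^{n+2} l^{n+1} u^{2n+2} (n = 1, 2, …).
Setting n = 6 gives 8, 7, 14 characters in each block.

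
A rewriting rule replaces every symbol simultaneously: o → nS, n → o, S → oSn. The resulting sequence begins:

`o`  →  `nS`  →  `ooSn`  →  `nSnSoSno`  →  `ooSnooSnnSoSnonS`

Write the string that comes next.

Applying the rule to each of the 16 symbols of ooSnooSnnSoSnonS gives the pieces nS nS oSn o nS nS oSn o o oSn nS oSn o nS o oSn, which concatenate to the answer.

nSnSoSnonSnSoSnoooSnnSoSnonSooSn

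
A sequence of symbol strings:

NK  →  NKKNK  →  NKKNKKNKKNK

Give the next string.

s(k+1) = s(k)·K·s(k) — each term doubles the last with 'K' between the halves.
So the next term is two copies of NKKNKKNKKNK with 'K' between the halves.

NKKNKKNKKNKKNKKNKKNKKNK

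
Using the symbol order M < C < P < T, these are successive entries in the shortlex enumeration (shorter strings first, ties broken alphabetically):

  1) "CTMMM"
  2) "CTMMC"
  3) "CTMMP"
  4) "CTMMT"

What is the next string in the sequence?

Find the rightmost character of CTMMT below T, bump it to the next letter, and reset everything to its right to M.

CTMCM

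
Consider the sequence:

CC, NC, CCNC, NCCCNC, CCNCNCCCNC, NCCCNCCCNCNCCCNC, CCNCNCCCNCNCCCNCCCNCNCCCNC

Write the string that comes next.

NCCCNCCCNCNCCCNCCCNCNCCCNCNCCCNCCCNCNCCCNC

Each term (from the third on) is the two preceding terms concatenated in order: term 3 = CC·NC = CCNC.
The next term joins NCCCNCCCNCNCCCNC and CCNCNCCCNCNCCCNCCCNCNCCCNC.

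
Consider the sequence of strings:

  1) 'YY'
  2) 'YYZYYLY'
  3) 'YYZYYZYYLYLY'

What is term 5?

YYZYYZYYZYYZYYLYLYLYLY

s(k+1) = YYZ·s(k)·LY, so each term gains YYZ as a prefix and LY as a suffix.
From YYZYYZYYLYLY, 2 further steps: YYZYYZYYLYLY → YYZYYZYYZYYLYLYLY → (answer).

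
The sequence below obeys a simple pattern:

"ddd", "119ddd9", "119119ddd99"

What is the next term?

119119119ddd999

Each term wraps the previous one in 119 on the left and 9 on the right.
One more step from 119119ddd99 gives the answer.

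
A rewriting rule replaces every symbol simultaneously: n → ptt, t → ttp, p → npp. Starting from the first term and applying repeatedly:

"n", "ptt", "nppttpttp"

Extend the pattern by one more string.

pttnppnppttpttpnppttpttpnpp

Expanding nppttpttp: n→ptt, p→npp, p→npp, t→ttp, t→ttp, p→npp, t→ttp, t→ttp, p→npp. Concatenated: ptt npp npp ttp ttp npp ttp ttp npp.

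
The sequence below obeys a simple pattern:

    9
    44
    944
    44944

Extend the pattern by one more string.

This is a Fibonacci-style word recurrence s(k) = s(k−2)·s(k−1): e.g. 9·44 = 944.
Continuing: 944 · 44944 gives term 5.

94444944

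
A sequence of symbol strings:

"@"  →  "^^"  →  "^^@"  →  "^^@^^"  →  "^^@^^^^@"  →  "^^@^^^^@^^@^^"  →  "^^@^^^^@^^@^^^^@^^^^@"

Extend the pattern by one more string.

This is a Fibonacci-style word recurrence s(k) = s(k−1)·s(k−2): e.g. ^^·@ = ^^@.
The next term joins ^^@^^^^@^^@^^^^@^^^^@ and ^^@^^^^@^^@^^.

^^@^^^^@^^@^^^^@^^^^@^^@^^^^@^^@^^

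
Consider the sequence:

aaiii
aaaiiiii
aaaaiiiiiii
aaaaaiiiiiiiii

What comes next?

aaaaaaiiiiiiiiiii

Reading off run lengths: a runs 2, 3, 4, 5; i runs 3, 5, 7, 9 — each is linear in n, where the shown terms are n = 2, 3, 4, 5.
For the next term, n = 6, so the run lengths are 6, 11.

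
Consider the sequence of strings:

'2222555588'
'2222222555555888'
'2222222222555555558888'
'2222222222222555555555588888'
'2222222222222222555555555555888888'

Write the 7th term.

2222222222222222222222555555555555555588888888

The n-th term is 3n-2 2's then 2n 5's then n 8's, where the shown terms are n = 2, 3, 4, 5, 6.
At n = 8 the blocks have lengths 22, 16, 8.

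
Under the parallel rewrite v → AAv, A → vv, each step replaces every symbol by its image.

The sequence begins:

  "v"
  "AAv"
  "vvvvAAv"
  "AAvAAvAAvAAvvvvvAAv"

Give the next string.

vvvvAAvvvvvAAvvvvvAAvvvvvAAvAAvAAvAAvAAvvvvvAAv

φ(AAvAAvAAvAAvvvvvAAv) expands symbol-by-symbol to vv vv AAv vv vv AAv vv vv AAv vv vv AAv AAv AAv AAv AAv vv vv AAv; joining the 19 pieces gives the next term.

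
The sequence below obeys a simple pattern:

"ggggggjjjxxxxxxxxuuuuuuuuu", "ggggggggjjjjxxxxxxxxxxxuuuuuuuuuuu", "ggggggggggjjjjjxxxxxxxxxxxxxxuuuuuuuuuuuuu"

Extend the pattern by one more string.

ggggggggggggjjjjjjxxxxxxxxxxxxxxxxxuuuuuuuuuuuuuuu

The n-th term is 2n g's then n j's then 3n-1 x's then 2n+3 u's, where the shown terms are n = 3, 4, 5.
At n = 6 the blocks have lengths 12, 6, 17, 15.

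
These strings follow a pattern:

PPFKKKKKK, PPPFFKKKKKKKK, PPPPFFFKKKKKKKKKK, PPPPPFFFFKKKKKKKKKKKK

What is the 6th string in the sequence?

The n-th term is n P's then n-1 F's then 2n+2 K's, where the shown terms are n = 2, 3, 4, 5.
Setting n = 7 gives 7, 6, 16 characters in each block.

PPPPPPPFFFFFFKKKKKKKKKKKKKKKK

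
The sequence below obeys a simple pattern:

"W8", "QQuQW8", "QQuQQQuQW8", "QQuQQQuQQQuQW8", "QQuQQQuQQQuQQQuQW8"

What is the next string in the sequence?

The strings grow by a fixed prefix QQuQ each time.
Applying this once more to QQuQQQuQQQuQQQuQW8:

QQuQQQuQQQuQQQuQQQuQW8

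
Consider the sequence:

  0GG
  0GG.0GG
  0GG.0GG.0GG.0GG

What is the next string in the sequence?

Each string is two copies of the previous one joined by '.'.
Doubling 0GG.0GG.0GG.0GG with '.' between the halves:

0GG.0GG.0GG.0GG.0GG.0GG.0GG.0GG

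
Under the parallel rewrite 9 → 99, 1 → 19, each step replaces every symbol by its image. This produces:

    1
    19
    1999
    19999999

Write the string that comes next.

1999999999999999

Rewriting each symbol of 19999999: 1→19, 9→99, 9→99, 9→99, 9→99, 9→99, 9→99, 9→99, which concatenates to 19 99 99 99 99 99 99 99.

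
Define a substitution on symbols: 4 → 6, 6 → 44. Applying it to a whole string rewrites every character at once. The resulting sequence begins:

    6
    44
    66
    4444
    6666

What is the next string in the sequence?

Apply φ to 6666 symbol by symbol: 6→44, 6→44, 6→44, 6→44; joined: 44 44 44 44.

44444444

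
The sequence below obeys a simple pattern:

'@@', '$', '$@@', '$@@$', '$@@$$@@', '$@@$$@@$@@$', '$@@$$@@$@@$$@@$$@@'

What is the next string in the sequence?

This is a Fibonacci-style word recurrence s(k) = s(k−1)·s(k−2): e.g. $·@@ = $@@.
So term 8 is $@@$$@@$@@$$@@$$@@·$@@$$@@$@@$.

$@@$$@@$@@$$@@$$@@$@@$$@@$@@$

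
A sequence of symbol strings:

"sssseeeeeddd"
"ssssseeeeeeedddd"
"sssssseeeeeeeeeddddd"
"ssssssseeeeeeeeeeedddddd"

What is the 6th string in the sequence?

Reading off run lengths: s runs 4, 5, 6, 7; e runs 5, 7, 9, 11; d runs 3, 4, 5, 6 — each is linear in n (n = 1, 2, …).
Setting n = 6 gives 9, 15, 8 characters in each block.

ssssssssseeeeeeeeeeeeeeedddddddd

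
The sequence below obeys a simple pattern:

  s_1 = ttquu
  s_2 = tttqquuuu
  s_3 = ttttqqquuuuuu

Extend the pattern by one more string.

tttttqqqquuuuuuuu

Reading off run lengths: t runs 2, 3, 4; q runs 1, 2, 3; u runs 2, 4, 6 — each is linear in n (n = 1, 2, …).
For the next term, n = 4, so the run lengths are 5, 4, 8.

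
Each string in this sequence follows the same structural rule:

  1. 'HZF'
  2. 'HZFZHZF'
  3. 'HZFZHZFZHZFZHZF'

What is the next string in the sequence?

Each string is two copies of the previous one joined by 'Z'.
Doubling HZFZHZFZHZFZHZF with 'Z' between the halves:

HZFZHZFZHZFZHZFZHZFZHZFZHZFZHZF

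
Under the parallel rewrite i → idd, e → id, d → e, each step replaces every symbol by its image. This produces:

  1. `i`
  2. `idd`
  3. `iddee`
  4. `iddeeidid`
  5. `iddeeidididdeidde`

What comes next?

Applying the rule to each of the 17 symbols of iddeeidididdeidde gives the pieces idd e e id id idd e idd e idd e e id idd e e id, which concatenate to the answer.

iddeeidididdeiddeiddeeididdeeid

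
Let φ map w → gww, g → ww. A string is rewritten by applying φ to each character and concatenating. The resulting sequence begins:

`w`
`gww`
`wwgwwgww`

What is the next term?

Rewriting each symbol of wwgwwgww: w→gww, w→gww, g→ww, w→gww, w→gww, g→ww, w→gww, w→gww, which concatenates to gww gww ww gww gww ww gww gww.

gwwgwwwwgwwgwwwwgwwgww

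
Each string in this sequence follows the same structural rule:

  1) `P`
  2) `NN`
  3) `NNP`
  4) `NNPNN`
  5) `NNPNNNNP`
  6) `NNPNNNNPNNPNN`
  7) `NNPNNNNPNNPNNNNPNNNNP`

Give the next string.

NNPNNNNPNNPNNNNPNNNNPNNPNNNNPNNPNN

Each term (from the third on) is the previous term followed by the one before it: term 3 = NN·P = NNP.
So term 8 is NNPNNNNPNNPNNNNPNNNNP·NNPNNNNPNNPNN.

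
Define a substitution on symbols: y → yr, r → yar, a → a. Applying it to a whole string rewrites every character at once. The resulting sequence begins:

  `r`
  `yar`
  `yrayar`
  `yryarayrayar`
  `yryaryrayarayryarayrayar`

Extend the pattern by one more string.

Replace each of the 24 characters of yryaryrayarayryarayrayar in place — yr yar yr a yar yr yar a yr a yar a yr yar yr a yar a yr yar a yr a yar — and concatenate.

yryaryrayaryryarayrayarayryaryrayarayryarayrayar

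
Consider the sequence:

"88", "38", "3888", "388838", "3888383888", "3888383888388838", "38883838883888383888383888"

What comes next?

388838388838883838883838883888383888388838

This is a Fibonacci-style word recurrence s(k) = s(k−1)·s(k−2): e.g. 38·88 = 3888.
The next term joins 38883838883888383888383888 and 3888383888388838.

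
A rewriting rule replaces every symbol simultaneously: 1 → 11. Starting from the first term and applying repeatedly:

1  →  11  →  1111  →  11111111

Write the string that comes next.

Apply φ to 11111111 symbol by symbol: 1→11, 1→11, 1→11, 1→11, 1→11, 1→11, 1→11, 1→11; joined: 11 11 11 11 11 11 11 11.

1111111111111111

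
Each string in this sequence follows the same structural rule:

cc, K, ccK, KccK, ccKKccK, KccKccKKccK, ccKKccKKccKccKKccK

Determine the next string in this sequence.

KccKccKKccKccKKccKKccKccKKccK

Each term (from the third on) is the two preceding terms concatenated in order: term 3 = cc·K = ccK.
So term 8 is KccKccKKccK·ccKKccKKccKccKKccK.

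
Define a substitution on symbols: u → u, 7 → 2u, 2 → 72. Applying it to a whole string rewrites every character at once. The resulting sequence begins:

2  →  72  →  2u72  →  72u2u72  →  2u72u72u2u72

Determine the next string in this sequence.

72u2u72u2u72u72u2u72

Apply φ to 2u72u72u2u72 symbol by symbol: 2→72, u→u, 7→2u, 2→72, u→u, 7→2u, 2→72, u→u, 2→72, u→u, 7→2u, 2→72; joined: 72 u 2u 72 u 2u 72 u 72 u 2u 72.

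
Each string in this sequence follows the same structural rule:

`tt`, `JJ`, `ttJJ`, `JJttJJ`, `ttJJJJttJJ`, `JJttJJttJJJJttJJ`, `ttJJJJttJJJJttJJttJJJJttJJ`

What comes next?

JJttJJttJJJJttJJttJJJJttJJJJttJJttJJJJttJJ

From term 3 onward, concatenate the second-to-last term with the last: tt·JJ = ttJJ, JJ·ttJJ = JJttJJ, …
The next term joins JJttJJttJJJJttJJ and ttJJJJttJJJJttJJttJJJJttJJ.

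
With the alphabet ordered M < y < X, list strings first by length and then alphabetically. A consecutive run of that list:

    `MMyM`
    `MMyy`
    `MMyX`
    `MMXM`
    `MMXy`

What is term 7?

MyMM

Advancing 2 positions from MMXy through MMXy → MMXX reaches term 7.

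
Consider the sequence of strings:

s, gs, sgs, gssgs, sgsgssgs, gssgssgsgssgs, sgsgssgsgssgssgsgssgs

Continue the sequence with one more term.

gssgssgsgssgssgsgssgsgssgssgsgssgs

This is a Fibonacci-style word recurrence s(k) = s(k−2)·s(k−1): e.g. s·gs = sgs.
So term 8 is gssgssgsgssgs·sgsgssgsgssgssgsgssgs.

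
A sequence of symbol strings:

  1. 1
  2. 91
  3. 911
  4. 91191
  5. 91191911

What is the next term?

9119191191191

This is a Fibonacci-style word recurrence s(k) = s(k−1)·s(k−2): e.g. 91·1 = 911.
The next term joins 91191911 and 91191.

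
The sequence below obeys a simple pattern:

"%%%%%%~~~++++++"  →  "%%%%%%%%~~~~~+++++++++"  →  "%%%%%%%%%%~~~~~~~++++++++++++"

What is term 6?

%%%%%%%%%%%%%%%%~~~~~~~~~~~~~+++++++++++++++++++++

The n-th term is 2n+2 %'s then 2n-1 ~'s then 3n +'s, where the shown terms are n = 2, 3, 4.
For term 6, n = 7, so the run lengths are 16, 13, 21.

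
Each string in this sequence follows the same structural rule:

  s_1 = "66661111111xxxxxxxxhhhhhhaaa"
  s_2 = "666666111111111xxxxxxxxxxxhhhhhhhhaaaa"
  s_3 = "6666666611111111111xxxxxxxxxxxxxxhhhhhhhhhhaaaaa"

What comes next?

66666666661111111111111xxxxxxxxxxxxxxxxxhhhhhhhhhhhhaaaaaa

Term n consists of 2n-2 6's, followed by 2n+1 1's, followed by 3n-1 x's, followed by 2n h's, followed by n a's, where the shown terms are n = 3, 4, 5.
For the next term, n = 6, so the run lengths are 10, 13, 17, 12, 6.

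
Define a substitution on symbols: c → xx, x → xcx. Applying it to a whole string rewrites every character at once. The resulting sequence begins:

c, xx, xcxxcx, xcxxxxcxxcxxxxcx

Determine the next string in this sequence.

xcxxxxcxxcxxcxxcxxxxcxxcxxxxcxxcxxcxxcxxxxcx

φ(xcxxxxcxxcxxxxcx) expands symbol-by-symbol to xcx xx xcx xcx xcx xcx xx xcx xcx xx xcx xcx xcx xcx xx xcx; joining the 16 pieces gives the next term.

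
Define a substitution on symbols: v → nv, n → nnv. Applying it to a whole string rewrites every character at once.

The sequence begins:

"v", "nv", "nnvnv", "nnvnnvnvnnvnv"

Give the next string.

nnvnnvnvnnvnnvnvnnvnvnnvnnvnvnnvnv

φ(nnvnnvnvnnvnv) expands symbol-by-symbol to nnv nnv nv nnv nnv nv nnv nv nnv nnv nv nnv nv; joining the 13 pieces gives the next term.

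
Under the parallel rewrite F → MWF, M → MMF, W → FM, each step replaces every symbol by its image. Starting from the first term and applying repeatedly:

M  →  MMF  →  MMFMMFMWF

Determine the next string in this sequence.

MMFMMFMWFMMFMMFMWFMMFFMMWF

Rewriting each symbol of MMFMMFMWF: M→MMF, M→MMF, F→MWF, M→MMF, M→MMF, F→MWF, M→MMF, W→FM, F→MWF, which concatenates to MMF MMF MWF MMF MMF MWF MMF FM MWF.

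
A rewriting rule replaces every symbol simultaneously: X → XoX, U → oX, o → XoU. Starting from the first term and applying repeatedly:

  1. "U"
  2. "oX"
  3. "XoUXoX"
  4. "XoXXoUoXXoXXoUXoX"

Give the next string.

XoXXoUXoXXoXXoUoXXoUXoXXoXXoUXoXXoXXoUoXXoXXoUXoX

Replace each of the 17 characters of XoXXoUoXXoXXoUXoX in place — XoX XoU XoX XoX XoU oX XoU XoX XoX XoU XoX XoX XoU oX XoX XoU XoX — and concatenate.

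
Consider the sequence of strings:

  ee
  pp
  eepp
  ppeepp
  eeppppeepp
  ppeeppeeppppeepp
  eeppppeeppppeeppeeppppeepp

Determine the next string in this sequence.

ppeeppeeppppeeppeeppppeeppppeeppeeppppeepp

This is a Fibonacci-style word recurrence s(k) = s(k−2)·s(k−1): e.g. ee·pp = eepp.
The next term joins ppeeppeeppppeepp and eeppppeeppppeeppeeppppeepp.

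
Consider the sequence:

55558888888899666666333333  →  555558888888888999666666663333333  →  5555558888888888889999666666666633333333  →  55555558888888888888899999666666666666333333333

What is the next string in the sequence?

The n-th term is n+1 5's then 2n+2 8's then n-1 9's then 2n 6's then n+3 3's, where the shown terms are n = 3, 4, 5, 6.
At n = 7 the blocks have lengths 8, 16, 6, 14, 10.

555555558888888888888888999999666666666666663333333333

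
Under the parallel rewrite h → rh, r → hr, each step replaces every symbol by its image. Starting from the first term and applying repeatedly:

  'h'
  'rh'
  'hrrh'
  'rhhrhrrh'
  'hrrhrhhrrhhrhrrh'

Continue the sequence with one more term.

Replace each of the 16 characters of hrrhrhhrrhhrhrrh in place — rh hr hr rh hr rh rh hr hr rh rh hr rh hr hr rh — and concatenate.

rhhrhrrhhrrhrhhrhrrhrhhrrhhrhrrh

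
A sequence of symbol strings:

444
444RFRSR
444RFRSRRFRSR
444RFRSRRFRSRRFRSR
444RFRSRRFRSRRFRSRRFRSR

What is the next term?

Each term is the previous one with RFRSR appended.
One more step from 444RFRSRRFRSRRFRSRRFRSR gives the answer.

444RFRSRRFRSRRFRSRRFRSRRFRSR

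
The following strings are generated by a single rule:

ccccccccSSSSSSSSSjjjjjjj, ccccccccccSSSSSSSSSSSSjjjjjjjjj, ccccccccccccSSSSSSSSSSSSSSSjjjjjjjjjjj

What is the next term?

ccccccccccccccSSSSSSSSSSSSSSSSSSjjjjjjjjjjjjj

The n-th term is 2n+2 c's then 3n S's then 2n+1 j's, where the shown terms are n = 3, 4, 5.
For the next term, n = 6, so the run lengths are 14, 18, 13.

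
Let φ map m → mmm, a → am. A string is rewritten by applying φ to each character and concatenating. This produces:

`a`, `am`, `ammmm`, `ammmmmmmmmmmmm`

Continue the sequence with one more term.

Rewriting the 14 symbols of ammmmmmmmmmmmm one by one yields am mmm mmm mmm mmm mmm mmm mmm mmm mmm mmm mmm mmm mmm; concatenated:

ammmmmmmmmmmmmmmmmmmmmmmmmmmmmmmmmmmmmmmm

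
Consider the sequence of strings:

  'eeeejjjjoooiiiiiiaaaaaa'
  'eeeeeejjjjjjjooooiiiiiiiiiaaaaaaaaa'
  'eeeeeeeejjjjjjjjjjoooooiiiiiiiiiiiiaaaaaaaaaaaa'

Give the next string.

Each string has the form e^{2n} j^{3n-2} o^{n+1} i^{3n} a^{3n}, where the shown terms are n = 2, 3, 4.
Setting n = 5 gives 10, 13, 6, 15, 15 characters in each block.

eeeeeeeeeejjjjjjjjjjjjjooooooiiiiiiiiiiiiiiiaaaaaaaaaaaaaaa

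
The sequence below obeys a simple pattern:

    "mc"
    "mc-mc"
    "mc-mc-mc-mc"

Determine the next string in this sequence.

Every step duplicates the string with '-' between the halves.
One more doubling of mc-mc-mc-mc gives the answer.

mc-mc-mc-mc-mc-mc-mc-mc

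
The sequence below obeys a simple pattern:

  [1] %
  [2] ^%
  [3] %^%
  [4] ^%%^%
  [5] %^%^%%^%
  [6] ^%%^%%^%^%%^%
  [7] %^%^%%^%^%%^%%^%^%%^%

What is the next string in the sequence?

^%%^%%^%^%%^%%^%^%%^%^%%^%%^%^%%^%

From term 3 onward, concatenate the second-to-last term with the last: %·^% = %^%, ^%·%^% = ^%%^%, …
The next term joins ^%%^%%^%^%%^% and %^%^%%^%^%%^%%^%^%%^%.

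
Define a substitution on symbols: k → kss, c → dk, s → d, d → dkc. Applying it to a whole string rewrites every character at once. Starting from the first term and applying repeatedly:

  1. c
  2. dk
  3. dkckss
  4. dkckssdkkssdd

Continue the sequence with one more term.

φ(dkckssdkkssdd) expands symbol-by-symbol to dkc kss dk kss d d dkc kss kss d d dkc dkc; joining the 13 pieces gives the next term.

dkckssdkkssdddkcksskssdddkcdkc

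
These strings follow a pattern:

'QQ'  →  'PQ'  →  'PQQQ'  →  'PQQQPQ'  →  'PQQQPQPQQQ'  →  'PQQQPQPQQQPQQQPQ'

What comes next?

This is a Fibonacci-style word recurrence s(k) = s(k−1)·s(k−2): e.g. PQ·QQ = PQQQ.
The next term joins PQQQPQPQQQPQQQPQ and PQQQPQPQQQ.

PQQQPQPQQQPQQQPQPQQQPQPQQQ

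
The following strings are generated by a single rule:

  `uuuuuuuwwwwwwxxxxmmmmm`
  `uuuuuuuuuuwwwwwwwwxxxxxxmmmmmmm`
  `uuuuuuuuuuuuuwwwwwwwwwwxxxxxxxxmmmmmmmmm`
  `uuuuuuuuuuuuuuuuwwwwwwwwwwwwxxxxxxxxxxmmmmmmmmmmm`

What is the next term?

uuuuuuuuuuuuuuuuuuuwwwwwwwwwwwwwwxxxxxxxxxxxxmmmmmmmmmmmmm

Each string has the form u^{3n+1} w^{2n+2} x^{2n} m^{2n+1}, where the shown terms are n = 2, 3, 4, 5.
Setting n = 6 gives 19, 14, 12, 13 characters in each block.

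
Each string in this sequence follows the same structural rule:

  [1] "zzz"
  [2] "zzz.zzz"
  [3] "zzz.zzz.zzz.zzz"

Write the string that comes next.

zzz.zzz.zzz.zzz.zzz.zzz.zzz.zzz

Each string is two copies of the previous one joined by '.'.
So the next term is two copies of zzz.zzz.zzz.zzz with '.' between the halves.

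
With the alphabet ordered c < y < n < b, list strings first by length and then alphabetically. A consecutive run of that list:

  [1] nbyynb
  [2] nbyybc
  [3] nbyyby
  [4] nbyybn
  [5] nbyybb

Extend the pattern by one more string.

nbyncc

The successor of nbyybb increments the rightmost position that isn't already b and resets every position after it to c.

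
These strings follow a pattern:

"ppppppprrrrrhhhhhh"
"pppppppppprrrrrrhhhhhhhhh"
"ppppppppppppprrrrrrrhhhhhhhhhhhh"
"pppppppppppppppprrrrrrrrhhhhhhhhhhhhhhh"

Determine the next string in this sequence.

The n-th term is 3n+1 p's then n+3 r's then 3n h's, where the shown terms are n = 2, 3, 4, 5.
At n = 6 the blocks have lengths 19, 9, 18.

ppppppppppppppppppprrrrrrrrrhhhhhhhhhhhhhhhhhh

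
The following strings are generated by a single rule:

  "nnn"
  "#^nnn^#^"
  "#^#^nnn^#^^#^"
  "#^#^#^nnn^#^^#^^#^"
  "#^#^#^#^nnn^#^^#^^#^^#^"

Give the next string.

#^#^#^#^#^nnn^#^^#^^#^^#^^#^

s(k+1) = #^·s(k)·^#^, so each term gains #^ as a prefix and ^#^ as a suffix.
So the next term is #^·#^#^#^#^nnn^#^^#^^#^^#^·^#^.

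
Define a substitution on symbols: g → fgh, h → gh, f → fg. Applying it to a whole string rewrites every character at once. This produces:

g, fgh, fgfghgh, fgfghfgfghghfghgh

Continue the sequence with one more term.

φ(fgfghfgfghghfghgh) expands symbol-by-symbol to fg fgh fg fgh gh fg fgh fg fgh gh fgh gh fg fgh gh fgh gh; joining the 17 pieces gives the next term.

fgfghfgfghghfgfghfgfghghfghghfgfghghfghgh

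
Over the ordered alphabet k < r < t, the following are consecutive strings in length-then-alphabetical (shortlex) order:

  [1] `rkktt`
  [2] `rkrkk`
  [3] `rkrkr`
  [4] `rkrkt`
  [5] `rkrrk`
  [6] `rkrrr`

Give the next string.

Treat rkrrr as a base-3 numeral over the given alphabet and add one, carrying through any trailing t's.

rkrrt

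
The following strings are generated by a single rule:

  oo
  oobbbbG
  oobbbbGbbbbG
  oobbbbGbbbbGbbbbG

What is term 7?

Each term is the previous one with bbbbG appended.
From oobbbbGbbbbGbbbbG, 3 further steps: oobbbbGbbbbGbbbbG → oobbbbGbbbbGbbbbGbbbbG → oobbbbGbbbbGbbbbGbbbbGbbbbG → (answer).

oobbbbGbbbbGbbbbGbbbbGbbbbGbbbbG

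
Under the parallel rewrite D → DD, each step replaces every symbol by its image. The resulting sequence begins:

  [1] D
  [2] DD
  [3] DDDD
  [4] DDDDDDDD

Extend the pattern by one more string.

Expanding DDDDDDDD: D→DD, D→DD, D→DD, D→DD, D→DD, D→DD, D→DD, D→DD. Concatenated: DD DD DD DD DD DD DD DD.

DDDDDDDDDDDDDDDD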